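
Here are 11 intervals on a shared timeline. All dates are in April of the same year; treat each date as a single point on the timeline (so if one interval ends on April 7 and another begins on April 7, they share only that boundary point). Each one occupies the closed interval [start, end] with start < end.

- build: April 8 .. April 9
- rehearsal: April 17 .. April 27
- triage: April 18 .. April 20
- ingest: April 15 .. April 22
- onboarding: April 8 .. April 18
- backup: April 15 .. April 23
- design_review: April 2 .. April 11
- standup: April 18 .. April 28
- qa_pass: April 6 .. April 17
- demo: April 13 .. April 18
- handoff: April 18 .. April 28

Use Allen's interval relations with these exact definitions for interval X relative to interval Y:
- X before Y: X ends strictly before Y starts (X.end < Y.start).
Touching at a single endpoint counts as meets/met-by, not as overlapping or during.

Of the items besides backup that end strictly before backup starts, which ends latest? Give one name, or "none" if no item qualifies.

Target backup = [April 15, April 23].
build [April 8, April 9] → before → candidate.
demo [April 13, April 18] → overlaps → excluded.
design_review [April 2, April 11] → before → candidate.
handoff [April 18, April 28] → overlapped-by → excluded.
ingest [April 15, April 22] → starts → excluded.
onboarding [April 8, April 18] → overlaps → excluded.
qa_pass [April 6, April 17] → overlaps → excluded.
rehearsal [April 17, April 27] → overlapped-by → excluded.
standup [April 18, April 28] → overlapped-by → excluded.
triage [April 18, April 20] → during → excluded.
Among candidates, latest end is April 11 → design_review.

design_review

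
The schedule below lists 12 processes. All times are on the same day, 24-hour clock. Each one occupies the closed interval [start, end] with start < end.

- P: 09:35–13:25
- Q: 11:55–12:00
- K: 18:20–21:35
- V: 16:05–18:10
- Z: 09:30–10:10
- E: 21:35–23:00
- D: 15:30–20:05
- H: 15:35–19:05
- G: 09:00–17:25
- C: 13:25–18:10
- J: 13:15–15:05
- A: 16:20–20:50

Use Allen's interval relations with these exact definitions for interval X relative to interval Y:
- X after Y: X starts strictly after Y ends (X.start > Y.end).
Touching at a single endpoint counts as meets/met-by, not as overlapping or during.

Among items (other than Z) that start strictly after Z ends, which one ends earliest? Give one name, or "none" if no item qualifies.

Target Z = [09:30, 10:10].
A [16:20, 20:50] → after → candidate.
C [13:25, 18:10] → after → candidate.
D [15:30, 20:05] → after → candidate.
E [21:35, 23:00] → after → candidate.
G [09:00, 17:25] → contains → excluded.
H [15:35, 19:05] → after → candidate.
J [13:15, 15:05] → after → candidate.
K [18:20, 21:35] → after → candidate.
P [09:35, 13:25] → overlapped-by → excluded.
Q [11:55, 12:00] → after → candidate.
V [16:05, 18:10] → after → candidate.
Among candidates, earliest end is 12:00 → Q.

Q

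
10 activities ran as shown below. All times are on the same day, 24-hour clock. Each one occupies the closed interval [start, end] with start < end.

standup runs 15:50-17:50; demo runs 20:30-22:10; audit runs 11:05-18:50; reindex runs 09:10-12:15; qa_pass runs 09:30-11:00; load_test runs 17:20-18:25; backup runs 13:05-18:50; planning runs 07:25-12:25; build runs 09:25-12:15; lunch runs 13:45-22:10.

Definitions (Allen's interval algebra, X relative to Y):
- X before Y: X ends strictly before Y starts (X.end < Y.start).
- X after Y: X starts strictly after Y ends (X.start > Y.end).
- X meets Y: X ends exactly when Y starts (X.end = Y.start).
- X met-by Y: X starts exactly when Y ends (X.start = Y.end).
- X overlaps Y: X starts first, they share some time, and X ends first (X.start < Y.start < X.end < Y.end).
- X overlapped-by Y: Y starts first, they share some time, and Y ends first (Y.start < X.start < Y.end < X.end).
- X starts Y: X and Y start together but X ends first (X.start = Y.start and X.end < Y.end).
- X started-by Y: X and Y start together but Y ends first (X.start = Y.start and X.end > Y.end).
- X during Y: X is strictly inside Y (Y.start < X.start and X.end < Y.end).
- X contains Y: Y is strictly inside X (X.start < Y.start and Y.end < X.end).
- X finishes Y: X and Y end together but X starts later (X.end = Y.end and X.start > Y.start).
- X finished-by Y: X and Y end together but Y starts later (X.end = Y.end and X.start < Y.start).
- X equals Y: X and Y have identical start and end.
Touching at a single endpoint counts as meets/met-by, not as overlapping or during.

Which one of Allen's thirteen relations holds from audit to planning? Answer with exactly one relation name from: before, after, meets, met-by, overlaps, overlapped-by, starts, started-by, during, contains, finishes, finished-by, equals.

audit = [11:05, 18:50]; planning = [07:25, 12:25].
Compare endpoints: audit.start > planning.start, audit.start < planning.end, audit.end > planning.start, audit.end > planning.end.
That pattern is 'overlapped-by'.

overlapped-by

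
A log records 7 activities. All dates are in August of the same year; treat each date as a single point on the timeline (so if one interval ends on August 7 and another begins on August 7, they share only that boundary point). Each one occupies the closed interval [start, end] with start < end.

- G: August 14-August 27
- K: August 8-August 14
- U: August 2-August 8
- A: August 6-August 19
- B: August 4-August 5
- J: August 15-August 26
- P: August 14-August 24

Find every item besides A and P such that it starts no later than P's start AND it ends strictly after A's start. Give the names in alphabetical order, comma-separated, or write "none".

Conditions: its start is no later than P's start (X.start <= August 14) AND its end is strictly after A's start (X.end > August 6).
B: start August 4 <= August 14? ✓; end August 5 > August 6? ✗ → no.
G: start August 14 <= August 14? ✓; end August 27 > August 6? ✓ → yes.
J: start August 15 <= August 14? ✗; end August 26 > August 6? ✓ → no.
K: start August 8 <= August 14? ✓; end August 14 > August 6? ✓ → yes.
U: start August 2 <= August 14? ✓; end August 8 > August 6? ✓ → yes.
Result: G, K, U.

G, K, U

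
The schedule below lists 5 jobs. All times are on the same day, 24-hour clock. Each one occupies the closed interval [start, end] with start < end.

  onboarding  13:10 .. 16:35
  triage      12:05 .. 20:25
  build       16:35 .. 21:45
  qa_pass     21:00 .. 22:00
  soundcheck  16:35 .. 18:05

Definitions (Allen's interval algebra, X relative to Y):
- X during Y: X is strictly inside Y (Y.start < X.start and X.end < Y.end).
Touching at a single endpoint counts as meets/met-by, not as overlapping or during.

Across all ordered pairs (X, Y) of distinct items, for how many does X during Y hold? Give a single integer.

2

Checking all 20 ordered pairs for relation 'during'; matching pairs in alphabetical order:
(onboarding, triage): onboarding during triage ✓
(soundcheck, triage): soundcheck during triage ✓
Count: 2.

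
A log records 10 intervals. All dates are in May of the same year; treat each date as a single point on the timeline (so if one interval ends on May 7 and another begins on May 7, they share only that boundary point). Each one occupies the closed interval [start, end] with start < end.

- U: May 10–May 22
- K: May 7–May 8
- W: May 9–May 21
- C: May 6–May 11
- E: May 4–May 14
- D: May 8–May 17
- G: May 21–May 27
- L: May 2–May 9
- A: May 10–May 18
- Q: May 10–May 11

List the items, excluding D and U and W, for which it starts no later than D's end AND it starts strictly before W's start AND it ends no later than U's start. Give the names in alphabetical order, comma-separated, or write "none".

K, L

Conditions: its start is no later than D's end (X.start <= May 17) AND its start is strictly before W's start (X.start < May 9) AND its end is no later than U's start (X.end <= May 10).
A: start May 10 <= May 17? ✓; start May 10 < May 9? ✗; end May 18 <= May 10? ✗ → no.
C: start May 6 <= May 17? ✓; start May 6 < May 9? ✓; end May 11 <= May 10? ✗ → no.
E: start May 4 <= May 17? ✓; start May 4 < May 9? ✓; end May 14 <= May 10? ✗ → no.
G: start May 21 <= May 17? ✗; start May 21 < May 9? ✗; end May 27 <= May 10? ✗ → no.
K: start May 7 <= May 17? ✓; start May 7 < May 9? ✓; end May 8 <= May 10? ✓ → yes.
L: start May 2 <= May 17? ✓; start May 2 < May 9? ✓; end May 9 <= May 10? ✓ → yes.
Q: start May 10 <= May 17? ✓; start May 10 < May 9? ✗; end May 11 <= May 10? ✗ → no.
Result: K, L.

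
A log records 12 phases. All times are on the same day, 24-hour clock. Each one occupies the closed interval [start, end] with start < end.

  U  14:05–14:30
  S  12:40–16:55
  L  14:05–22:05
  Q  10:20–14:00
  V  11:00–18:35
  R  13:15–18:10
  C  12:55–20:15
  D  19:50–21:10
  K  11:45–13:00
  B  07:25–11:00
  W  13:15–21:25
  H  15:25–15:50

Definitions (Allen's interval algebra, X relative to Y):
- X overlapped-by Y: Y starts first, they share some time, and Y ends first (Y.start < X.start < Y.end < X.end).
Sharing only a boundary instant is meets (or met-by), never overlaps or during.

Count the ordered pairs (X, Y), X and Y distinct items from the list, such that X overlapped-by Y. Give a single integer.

Checking all 132 ordered pairs for relation 'overlapped-by'; matching pairs in alphabetical order:
(C, K): C overlapped-by K ✓
(C, Q): C overlapped-by Q ✓
(C, S): C overlapped-by S ✓
(C, V): C overlapped-by V ✓
(D, C): D overlapped-by C ✓
(L, C): L overlapped-by C ✓
(L, R): L overlapped-by R ✓
(L, S): L overlapped-by S ✓
(L, V): L overlapped-by V ✓
(L, W): L overlapped-by W ✓
(Q, B): Q overlapped-by B ✓
(R, Q): R overlapped-by Q ✓
(R, S): R overlapped-by S ✓
(S, K): S overlapped-by K ✓
(S, Q): S overlapped-by Q ✓
(V, Q): V overlapped-by Q ✓
(W, C): W overlapped-by C ✓
(W, Q): W overlapped-by Q ✓
(W, S): W overlapped-by S ✓
(W, V): W overlapped-by V ✓
Count: 20.

20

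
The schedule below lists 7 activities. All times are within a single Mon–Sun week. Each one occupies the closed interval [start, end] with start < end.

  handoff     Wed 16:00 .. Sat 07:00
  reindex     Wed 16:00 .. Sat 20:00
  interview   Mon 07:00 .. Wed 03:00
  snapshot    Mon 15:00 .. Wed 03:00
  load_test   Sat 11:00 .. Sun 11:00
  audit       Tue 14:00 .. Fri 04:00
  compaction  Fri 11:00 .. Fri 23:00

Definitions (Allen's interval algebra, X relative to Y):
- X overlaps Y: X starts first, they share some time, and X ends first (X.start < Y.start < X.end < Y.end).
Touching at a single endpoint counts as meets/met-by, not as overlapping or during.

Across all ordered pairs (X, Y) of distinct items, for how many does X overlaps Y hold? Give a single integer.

Checking all 42 ordered pairs for relation 'overlaps'; matching pairs in alphabetical order:
(audit, handoff): audit overlaps handoff ✓
(audit, reindex): audit overlaps reindex ✓
(interview, audit): interview overlaps audit ✓
(reindex, load_test): reindex overlaps load_test ✓
(snapshot, audit): snapshot overlaps audit ✓
Count: 5.

5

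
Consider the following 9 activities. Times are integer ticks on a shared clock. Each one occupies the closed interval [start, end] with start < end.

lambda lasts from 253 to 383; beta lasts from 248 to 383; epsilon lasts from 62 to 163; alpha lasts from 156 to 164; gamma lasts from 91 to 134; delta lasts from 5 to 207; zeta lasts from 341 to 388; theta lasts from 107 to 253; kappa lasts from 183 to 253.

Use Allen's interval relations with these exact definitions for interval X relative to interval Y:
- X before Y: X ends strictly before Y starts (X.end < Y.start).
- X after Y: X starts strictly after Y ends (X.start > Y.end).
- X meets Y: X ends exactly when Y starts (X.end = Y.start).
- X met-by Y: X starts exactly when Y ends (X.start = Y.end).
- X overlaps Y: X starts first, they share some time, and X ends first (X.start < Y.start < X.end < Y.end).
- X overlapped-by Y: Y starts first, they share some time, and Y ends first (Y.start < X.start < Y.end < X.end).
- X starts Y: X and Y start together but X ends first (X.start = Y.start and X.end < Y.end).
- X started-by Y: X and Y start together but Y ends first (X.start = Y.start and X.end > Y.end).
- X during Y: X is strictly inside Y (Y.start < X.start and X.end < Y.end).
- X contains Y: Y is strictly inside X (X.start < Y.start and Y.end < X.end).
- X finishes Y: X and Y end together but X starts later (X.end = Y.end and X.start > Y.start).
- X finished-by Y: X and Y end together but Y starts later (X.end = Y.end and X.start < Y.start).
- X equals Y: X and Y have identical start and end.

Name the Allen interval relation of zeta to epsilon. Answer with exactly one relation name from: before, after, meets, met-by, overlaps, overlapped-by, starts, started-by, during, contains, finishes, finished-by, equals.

after

zeta = [341, 388]; epsilon = [62, 163].
Compare endpoints: zeta.start > epsilon.start, zeta.start > epsilon.end, zeta.end > epsilon.start, zeta.end > epsilon.end.
That pattern is 'after'.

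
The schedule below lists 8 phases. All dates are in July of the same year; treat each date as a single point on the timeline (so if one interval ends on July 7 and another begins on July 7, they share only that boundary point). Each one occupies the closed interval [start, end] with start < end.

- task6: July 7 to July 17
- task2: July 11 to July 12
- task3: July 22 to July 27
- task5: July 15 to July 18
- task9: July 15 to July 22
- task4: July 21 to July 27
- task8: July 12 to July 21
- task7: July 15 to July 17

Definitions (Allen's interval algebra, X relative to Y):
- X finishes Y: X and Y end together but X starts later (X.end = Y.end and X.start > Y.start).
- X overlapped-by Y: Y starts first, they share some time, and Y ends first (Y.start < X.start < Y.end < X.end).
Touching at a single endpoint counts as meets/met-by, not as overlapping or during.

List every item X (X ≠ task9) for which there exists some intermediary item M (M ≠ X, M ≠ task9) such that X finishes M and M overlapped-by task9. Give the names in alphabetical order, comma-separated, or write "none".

task3

Target task9 = [July 15, July 22].
Intermediaries M with M overlapped-by task9: task4.
Via task4 — items with X finishes task4: task3.
Union: task3.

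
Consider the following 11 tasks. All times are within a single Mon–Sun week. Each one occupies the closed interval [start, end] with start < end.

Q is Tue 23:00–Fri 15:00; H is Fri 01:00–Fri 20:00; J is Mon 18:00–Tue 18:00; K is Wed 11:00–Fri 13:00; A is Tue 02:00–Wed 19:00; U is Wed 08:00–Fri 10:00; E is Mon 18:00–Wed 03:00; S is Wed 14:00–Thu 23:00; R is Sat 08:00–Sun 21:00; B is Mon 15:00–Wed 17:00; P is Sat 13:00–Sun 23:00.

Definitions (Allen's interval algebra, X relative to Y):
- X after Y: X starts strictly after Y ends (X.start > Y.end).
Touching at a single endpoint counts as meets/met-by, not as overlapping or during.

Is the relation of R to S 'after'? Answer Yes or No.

R = [Sat 08:00, Sun 21:00], S = [Wed 14:00, Thu 23:00].
Actual relation of R to S: after.
Asked whether 'after' holds → Yes.

Yes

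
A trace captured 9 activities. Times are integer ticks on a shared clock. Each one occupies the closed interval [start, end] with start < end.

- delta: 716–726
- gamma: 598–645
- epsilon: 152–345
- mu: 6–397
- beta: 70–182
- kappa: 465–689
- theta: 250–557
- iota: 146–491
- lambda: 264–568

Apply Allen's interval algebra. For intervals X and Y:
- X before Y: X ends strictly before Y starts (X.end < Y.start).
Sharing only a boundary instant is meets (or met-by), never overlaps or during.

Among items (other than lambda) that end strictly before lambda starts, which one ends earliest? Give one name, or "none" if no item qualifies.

Target lambda = [264, 568].
beta [70, 182] → before → candidate.
delta [716, 726] → after → excluded.
epsilon [152, 345] → overlaps → excluded.
gamma [598, 645] → after → excluded.
iota [146, 491] → overlaps → excluded.
kappa [465, 689] → overlapped-by → excluded.
mu [6, 397] → overlaps → excluded.
theta [250, 557] → overlaps → excluded.
Among candidates, earliest end is 182 → beta.

beta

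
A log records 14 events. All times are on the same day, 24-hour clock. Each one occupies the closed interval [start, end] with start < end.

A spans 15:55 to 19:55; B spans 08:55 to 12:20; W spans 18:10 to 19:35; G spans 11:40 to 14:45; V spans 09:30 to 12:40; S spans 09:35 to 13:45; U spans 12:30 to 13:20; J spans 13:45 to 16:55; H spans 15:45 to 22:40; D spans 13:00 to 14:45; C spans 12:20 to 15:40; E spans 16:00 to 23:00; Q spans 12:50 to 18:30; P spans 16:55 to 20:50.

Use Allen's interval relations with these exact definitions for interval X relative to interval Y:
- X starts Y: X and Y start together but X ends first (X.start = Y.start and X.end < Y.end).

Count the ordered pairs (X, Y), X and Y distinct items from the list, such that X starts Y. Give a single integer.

0

Checking all 182 ordered pairs for relation 'starts'; matching pairs in alphabetical order:
No pair satisfies it.
Count: 0.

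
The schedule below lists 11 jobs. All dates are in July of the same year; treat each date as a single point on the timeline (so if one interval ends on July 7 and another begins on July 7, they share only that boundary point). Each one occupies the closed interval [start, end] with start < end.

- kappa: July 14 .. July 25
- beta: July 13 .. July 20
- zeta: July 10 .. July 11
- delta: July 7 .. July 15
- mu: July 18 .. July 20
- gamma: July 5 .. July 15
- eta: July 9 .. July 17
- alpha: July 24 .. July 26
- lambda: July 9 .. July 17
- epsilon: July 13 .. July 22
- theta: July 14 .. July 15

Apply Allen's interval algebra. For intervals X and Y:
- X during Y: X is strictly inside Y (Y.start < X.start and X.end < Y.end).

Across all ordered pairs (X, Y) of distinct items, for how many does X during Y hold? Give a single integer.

10

Checking all 110 ordered pairs for relation 'during'; matching pairs in alphabetical order:
(mu, epsilon): mu during epsilon ✓
(mu, kappa): mu during kappa ✓
(theta, beta): theta during beta ✓
(theta, epsilon): theta during epsilon ✓
(theta, eta): theta during eta ✓
(theta, lambda): theta during lambda ✓
(zeta, delta): zeta during delta ✓
(zeta, eta): zeta during eta ✓
(zeta, gamma): zeta during gamma ✓
(zeta, lambda): zeta during lambda ✓
Count: 10.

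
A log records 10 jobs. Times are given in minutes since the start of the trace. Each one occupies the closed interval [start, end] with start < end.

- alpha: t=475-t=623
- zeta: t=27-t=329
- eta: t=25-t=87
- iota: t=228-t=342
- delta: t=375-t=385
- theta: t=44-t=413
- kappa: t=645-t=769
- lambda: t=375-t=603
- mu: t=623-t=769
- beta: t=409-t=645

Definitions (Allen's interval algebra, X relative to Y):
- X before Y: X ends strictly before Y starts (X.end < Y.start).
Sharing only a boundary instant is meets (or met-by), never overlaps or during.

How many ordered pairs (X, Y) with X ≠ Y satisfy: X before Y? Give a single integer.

29

Checking all 90 ordered pairs for relation 'before'; matching pairs in alphabetical order:
(alpha, kappa): alpha before kappa ✓
(delta, alpha): delta before alpha ✓
(delta, beta): delta before beta ✓
(delta, kappa): delta before kappa ✓
(delta, mu): delta before mu ✓
(eta, alpha): eta before alpha ✓
(eta, beta): eta before beta ✓
(eta, delta): eta before delta ✓
(eta, iota): eta before iota ✓
(eta, kappa): eta before kappa ✓
(eta, lambda): eta before lambda ✓
(eta, mu): eta before mu ✓
(iota, alpha): iota before alpha ✓
(iota, beta): iota before beta ✓
(iota, delta): iota before delta ✓
(iota, kappa): iota before kappa ✓
(iota, lambda): iota before lambda ✓
(iota, mu): iota before mu ✓
(lambda, kappa): lambda before kappa ✓
(lambda, mu): lambda before mu ✓
(theta, alpha): theta before alpha ✓
(theta, kappa): theta before kappa ✓
(theta, mu): theta before mu ✓
(zeta, alpha): zeta before alpha ✓
... plus 5 further pairs not listed.
Count: 29.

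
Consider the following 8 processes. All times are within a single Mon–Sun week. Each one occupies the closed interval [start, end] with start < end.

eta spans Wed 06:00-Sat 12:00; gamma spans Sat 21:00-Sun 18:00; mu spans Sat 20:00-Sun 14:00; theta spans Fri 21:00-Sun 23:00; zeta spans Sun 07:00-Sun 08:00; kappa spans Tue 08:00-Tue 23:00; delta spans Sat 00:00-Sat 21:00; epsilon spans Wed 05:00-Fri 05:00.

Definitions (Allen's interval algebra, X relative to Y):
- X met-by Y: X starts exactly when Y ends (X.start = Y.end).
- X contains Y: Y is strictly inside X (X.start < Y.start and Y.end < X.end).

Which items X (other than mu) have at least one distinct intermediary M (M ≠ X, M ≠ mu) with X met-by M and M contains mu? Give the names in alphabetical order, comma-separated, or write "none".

Target mu = [Sat 20:00, Sun 14:00].
Intermediaries M with M contains mu: theta.
Via theta — items with X met-by theta: none.
Union: none.

none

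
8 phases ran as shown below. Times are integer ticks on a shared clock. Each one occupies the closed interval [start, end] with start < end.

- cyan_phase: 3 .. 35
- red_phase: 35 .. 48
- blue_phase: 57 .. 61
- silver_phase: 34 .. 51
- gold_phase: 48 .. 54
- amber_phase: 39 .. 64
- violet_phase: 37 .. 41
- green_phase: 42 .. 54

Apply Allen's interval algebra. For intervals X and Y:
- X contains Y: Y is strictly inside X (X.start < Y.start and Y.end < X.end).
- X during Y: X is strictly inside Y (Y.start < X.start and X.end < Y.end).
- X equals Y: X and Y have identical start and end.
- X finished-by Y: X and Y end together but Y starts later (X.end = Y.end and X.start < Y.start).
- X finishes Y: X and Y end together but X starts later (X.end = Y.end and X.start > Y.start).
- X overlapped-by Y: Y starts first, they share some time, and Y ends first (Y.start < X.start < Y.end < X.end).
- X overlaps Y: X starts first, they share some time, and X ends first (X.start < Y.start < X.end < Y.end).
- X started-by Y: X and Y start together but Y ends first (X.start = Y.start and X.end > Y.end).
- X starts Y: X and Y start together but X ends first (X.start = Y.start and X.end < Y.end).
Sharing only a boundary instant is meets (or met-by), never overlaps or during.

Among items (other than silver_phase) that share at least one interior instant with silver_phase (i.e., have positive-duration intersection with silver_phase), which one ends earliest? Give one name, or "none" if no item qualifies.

cyan_phase

Target silver_phase = [34, 51].
amber_phase [39, 64] → overlapped-by → candidate.
blue_phase [57, 61] → after → excluded.
cyan_phase [3, 35] → overlaps → candidate.
gold_phase [48, 54] → overlapped-by → candidate.
green_phase [42, 54] → overlapped-by → candidate.
red_phase [35, 48] → during → candidate.
violet_phase [37, 41] → during → candidate.
Among candidates, earliest end is 35 → cyan_phase.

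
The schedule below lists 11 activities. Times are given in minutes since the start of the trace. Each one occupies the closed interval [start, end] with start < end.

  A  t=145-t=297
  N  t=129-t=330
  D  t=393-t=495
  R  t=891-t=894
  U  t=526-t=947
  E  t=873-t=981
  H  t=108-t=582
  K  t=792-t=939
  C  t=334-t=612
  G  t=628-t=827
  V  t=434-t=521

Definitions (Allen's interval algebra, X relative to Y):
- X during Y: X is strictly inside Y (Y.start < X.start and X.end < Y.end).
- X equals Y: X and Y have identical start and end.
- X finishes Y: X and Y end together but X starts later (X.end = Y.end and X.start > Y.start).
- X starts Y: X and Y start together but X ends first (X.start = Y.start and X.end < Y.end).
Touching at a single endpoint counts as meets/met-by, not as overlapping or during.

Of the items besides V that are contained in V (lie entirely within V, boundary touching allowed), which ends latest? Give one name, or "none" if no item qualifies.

none

Target V = [t=434, t=521].
A [t=145, t=297] → before → excluded.
C [t=334, t=612] → contains → excluded.
D [t=393, t=495] → overlaps → excluded.
E [t=873, t=981] → after → excluded.
G [t=628, t=827] → after → excluded.
H [t=108, t=582] → contains → excluded.
K [t=792, t=939] → after → excluded.
N [t=129, t=330] → before → excluded.
R [t=891, t=894] → after → excluded.
U [t=526, t=947] → after → excluded.
No candidates → none.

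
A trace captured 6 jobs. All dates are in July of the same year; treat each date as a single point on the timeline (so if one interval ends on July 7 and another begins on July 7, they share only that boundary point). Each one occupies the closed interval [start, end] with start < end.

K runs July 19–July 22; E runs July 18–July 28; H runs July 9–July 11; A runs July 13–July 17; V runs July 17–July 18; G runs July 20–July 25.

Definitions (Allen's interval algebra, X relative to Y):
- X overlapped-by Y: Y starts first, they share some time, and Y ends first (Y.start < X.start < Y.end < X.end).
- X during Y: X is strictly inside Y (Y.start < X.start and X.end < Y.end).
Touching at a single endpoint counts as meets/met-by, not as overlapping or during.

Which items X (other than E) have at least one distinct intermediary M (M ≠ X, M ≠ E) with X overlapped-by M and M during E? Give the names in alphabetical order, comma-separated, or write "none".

Target E = [July 18, July 28].
Intermediaries M with M during E: G, K.
Via G — items with X overlapped-by G: none.
Via K — items with X overlapped-by K: G.
Union: G.

G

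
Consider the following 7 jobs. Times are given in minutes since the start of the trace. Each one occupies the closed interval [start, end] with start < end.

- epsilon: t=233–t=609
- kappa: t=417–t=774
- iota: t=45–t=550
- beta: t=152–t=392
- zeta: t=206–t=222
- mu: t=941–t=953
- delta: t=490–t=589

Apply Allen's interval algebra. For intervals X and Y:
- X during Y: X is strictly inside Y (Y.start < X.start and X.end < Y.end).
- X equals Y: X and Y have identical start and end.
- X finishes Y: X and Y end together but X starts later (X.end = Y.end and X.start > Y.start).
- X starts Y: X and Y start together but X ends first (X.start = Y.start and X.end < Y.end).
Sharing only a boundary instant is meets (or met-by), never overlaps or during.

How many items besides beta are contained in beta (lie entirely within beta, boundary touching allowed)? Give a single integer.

1

Target beta = [t=152, t=392].
delta [t=490, t=589] → after → no.
epsilon [t=233, t=609] → overlapped-by → no.
iota [t=45, t=550] → contains → no.
kappa [t=417, t=774] → after → no.
mu [t=941, t=953] → after → no.
zeta [t=206, t=222] → during → counts.
Total: 1.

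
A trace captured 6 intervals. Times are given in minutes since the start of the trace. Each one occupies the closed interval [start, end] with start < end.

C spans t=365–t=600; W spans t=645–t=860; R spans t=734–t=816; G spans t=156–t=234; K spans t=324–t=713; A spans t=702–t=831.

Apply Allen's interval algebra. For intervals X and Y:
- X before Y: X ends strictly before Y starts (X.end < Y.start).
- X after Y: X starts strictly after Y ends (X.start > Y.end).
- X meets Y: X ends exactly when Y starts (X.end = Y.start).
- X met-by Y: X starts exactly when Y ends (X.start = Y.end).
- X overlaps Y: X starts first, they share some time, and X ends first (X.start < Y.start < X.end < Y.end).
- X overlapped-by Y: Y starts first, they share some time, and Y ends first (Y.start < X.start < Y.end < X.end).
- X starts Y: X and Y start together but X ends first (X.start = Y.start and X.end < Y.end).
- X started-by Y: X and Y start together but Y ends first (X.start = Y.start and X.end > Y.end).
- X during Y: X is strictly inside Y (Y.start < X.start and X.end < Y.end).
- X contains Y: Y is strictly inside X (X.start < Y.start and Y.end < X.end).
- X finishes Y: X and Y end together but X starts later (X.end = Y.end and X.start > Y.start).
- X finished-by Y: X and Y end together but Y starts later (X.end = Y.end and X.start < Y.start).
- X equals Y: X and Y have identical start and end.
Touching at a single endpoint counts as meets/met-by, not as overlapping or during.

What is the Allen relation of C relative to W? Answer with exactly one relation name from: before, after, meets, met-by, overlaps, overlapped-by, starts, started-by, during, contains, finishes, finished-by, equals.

C = [t=365, t=600]; W = [t=645, t=860].
Compare endpoints: C.start < W.start, C.start < W.end, C.end < W.start, C.end < W.end.
That pattern is 'before'.

before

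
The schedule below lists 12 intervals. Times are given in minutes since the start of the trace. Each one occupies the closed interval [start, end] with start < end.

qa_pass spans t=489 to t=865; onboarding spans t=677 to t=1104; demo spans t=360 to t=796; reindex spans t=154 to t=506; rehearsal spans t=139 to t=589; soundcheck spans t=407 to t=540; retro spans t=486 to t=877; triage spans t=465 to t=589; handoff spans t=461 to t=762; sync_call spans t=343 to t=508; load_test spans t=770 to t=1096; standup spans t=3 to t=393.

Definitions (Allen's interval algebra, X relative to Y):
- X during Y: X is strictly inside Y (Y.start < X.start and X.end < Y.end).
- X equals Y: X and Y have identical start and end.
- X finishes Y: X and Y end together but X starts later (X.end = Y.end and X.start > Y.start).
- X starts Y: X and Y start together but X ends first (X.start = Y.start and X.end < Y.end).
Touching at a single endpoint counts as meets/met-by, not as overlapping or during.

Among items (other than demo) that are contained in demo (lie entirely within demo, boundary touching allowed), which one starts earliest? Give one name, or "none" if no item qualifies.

Target demo = [t=360, t=796].
handoff [t=461, t=762] → during → candidate.
load_test [t=770, t=1096] → overlapped-by → excluded.
onboarding [t=677, t=1104] → overlapped-by → excluded.
qa_pass [t=489, t=865] → overlapped-by → excluded.
rehearsal [t=139, t=589] → overlaps → excluded.
reindex [t=154, t=506] → overlaps → excluded.
retro [t=486, t=877] → overlapped-by → excluded.
soundcheck [t=407, t=540] → during → candidate.
standup [t=3, t=393] → overlaps → excluded.
sync_call [t=343, t=508] → overlaps → excluded.
triage [t=465, t=589] → during → candidate.
Among candidates, earliest start is t=407 → soundcheck.

soundcheck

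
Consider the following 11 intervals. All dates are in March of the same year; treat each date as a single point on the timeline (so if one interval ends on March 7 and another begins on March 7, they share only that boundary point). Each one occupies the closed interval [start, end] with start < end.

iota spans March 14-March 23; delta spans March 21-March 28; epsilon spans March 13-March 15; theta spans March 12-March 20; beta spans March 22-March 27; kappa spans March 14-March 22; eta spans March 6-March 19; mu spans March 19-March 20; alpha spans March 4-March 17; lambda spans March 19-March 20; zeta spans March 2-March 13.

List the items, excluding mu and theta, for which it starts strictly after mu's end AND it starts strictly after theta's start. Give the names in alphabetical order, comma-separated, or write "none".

beta, delta

Conditions: its start is strictly after mu's end (X.start > March 20) AND its start is strictly after theta's start (X.start > March 12).
alpha: start March 4 > March 20? ✗; start March 4 > March 12? ✗ → no.
beta: start March 22 > March 20? ✓; start March 22 > March 12? ✓ → yes.
delta: start March 21 > March 20? ✓; start March 21 > March 12? ✓ → yes.
epsilon: start March 13 > March 20? ✗; start March 13 > March 12? ✓ → no.
eta: start March 6 > March 20? ✗; start March 6 > March 12? ✗ → no.
iota: start March 14 > March 20? ✗; start March 14 > March 12? ✓ → no.
kappa: start March 14 > March 20? ✗; start March 14 > March 12? ✓ → no.
lambda: start March 19 > March 20? ✗; start March 19 > March 12? ✓ → no.
zeta: start March 2 > March 20? ✗; start March 2 > March 12? ✗ → no.
Result: beta, delta.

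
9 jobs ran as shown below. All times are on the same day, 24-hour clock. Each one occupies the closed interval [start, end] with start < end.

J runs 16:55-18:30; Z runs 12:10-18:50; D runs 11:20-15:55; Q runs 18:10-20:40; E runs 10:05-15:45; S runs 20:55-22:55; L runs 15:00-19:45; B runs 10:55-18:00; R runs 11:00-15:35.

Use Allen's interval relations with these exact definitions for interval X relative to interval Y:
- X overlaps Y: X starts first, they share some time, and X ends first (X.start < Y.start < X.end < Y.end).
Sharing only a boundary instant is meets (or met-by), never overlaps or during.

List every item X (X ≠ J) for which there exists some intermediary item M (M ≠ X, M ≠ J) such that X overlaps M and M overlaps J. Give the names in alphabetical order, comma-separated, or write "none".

E

Target J = [16:55, 18:30].
Intermediaries M with M overlaps J: B.
Via B — items with X overlaps B: E.
Union: E.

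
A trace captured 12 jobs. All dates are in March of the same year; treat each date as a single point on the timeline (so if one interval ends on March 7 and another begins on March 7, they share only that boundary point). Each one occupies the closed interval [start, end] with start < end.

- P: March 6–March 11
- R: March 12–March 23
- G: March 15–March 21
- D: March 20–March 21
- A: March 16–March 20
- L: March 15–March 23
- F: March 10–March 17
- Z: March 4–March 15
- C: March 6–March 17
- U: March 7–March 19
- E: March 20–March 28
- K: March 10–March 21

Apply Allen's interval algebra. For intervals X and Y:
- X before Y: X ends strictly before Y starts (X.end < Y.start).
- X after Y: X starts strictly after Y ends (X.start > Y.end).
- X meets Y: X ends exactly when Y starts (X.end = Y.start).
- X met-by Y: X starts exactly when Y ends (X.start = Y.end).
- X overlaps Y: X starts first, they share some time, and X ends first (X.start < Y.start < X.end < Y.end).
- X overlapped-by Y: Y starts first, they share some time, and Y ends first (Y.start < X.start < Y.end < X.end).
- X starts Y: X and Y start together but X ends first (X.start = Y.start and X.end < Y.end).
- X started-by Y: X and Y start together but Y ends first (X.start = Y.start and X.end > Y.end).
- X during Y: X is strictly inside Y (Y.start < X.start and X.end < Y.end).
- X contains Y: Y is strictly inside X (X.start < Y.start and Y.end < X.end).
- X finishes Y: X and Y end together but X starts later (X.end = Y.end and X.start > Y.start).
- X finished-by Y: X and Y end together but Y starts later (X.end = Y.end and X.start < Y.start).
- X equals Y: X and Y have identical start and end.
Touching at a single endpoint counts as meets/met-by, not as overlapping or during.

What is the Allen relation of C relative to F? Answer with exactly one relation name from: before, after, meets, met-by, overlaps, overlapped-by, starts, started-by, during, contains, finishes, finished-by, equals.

finished-by

C = [March 6, March 17]; F = [March 10, March 17].
Compare endpoints: C.start < F.start, C.start < F.end, C.end > F.start, C.end = F.end.
That pattern is 'finished-by'.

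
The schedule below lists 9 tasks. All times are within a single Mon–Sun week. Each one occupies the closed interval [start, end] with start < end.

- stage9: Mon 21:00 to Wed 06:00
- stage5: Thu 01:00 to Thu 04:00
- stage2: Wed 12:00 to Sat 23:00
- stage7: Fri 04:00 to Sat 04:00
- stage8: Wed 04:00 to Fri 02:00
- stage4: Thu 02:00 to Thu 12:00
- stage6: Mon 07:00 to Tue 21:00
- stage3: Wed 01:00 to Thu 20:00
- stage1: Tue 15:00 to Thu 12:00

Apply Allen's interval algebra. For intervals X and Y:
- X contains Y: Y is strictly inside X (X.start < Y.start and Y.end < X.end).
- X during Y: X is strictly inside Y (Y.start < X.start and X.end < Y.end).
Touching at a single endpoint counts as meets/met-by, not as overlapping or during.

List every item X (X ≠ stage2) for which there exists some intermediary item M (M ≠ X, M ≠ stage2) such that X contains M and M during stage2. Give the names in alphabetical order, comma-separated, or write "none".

stage1, stage3, stage8

Target stage2 = [Wed 12:00, Sat 23:00].
Intermediaries M with M during stage2: stage4, stage5, stage7.
Via stage4 — items with X contains stage4: stage3, stage8.
Via stage5 — items with X contains stage5: stage1, stage3, stage8.
Via stage7 — items with X contains stage7: none.
Union: stage1, stage3, stage8.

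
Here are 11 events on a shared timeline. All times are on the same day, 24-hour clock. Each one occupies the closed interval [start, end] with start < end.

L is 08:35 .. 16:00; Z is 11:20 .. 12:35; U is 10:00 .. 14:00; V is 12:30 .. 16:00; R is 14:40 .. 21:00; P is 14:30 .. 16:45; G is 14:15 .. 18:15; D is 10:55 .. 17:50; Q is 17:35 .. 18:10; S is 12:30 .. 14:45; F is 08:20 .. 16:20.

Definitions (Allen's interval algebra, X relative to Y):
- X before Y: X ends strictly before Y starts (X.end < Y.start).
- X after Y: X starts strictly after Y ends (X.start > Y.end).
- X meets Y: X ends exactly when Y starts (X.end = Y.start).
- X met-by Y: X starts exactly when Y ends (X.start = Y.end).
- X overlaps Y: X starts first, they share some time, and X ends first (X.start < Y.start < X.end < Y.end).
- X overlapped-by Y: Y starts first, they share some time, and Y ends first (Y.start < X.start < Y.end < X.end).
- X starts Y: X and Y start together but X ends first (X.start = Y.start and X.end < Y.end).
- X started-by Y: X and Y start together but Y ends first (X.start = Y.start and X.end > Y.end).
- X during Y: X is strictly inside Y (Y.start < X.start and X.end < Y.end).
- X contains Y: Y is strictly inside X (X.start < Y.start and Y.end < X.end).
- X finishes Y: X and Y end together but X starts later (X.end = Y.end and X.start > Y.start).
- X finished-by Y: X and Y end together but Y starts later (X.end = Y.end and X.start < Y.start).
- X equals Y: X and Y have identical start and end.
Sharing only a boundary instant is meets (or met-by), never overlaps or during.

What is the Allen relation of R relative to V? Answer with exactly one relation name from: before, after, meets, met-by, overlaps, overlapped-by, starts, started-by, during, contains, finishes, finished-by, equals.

overlapped-by

R = [14:40, 21:00]; V = [12:30, 16:00].
Compare endpoints: R.start > V.start, R.start < V.end, R.end > V.start, R.end > V.end.
That pattern is 'overlapped-by'.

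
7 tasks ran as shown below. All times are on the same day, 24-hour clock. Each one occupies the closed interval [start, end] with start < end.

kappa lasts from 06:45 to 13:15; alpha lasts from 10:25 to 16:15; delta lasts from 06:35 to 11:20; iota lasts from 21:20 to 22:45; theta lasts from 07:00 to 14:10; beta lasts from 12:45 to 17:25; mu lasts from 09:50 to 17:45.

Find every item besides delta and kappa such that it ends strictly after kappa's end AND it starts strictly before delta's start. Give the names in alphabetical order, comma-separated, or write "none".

Conditions: its end is strictly after kappa's end (X.end > 13:15) AND its start is strictly before delta's start (X.start < 06:35).
alpha: end 16:15 > 13:15? ✓; start 10:25 < 06:35? ✗ → no.
beta: end 17:25 > 13:15? ✓; start 12:45 < 06:35? ✗ → no.
iota: end 22:45 > 13:15? ✓; start 21:20 < 06:35? ✗ → no.
mu: end 17:45 > 13:15? ✓; start 09:50 < 06:35? ✗ → no.
theta: end 14:10 > 13:15? ✓; start 07:00 < 06:35? ✗ → no.
Result: none.

none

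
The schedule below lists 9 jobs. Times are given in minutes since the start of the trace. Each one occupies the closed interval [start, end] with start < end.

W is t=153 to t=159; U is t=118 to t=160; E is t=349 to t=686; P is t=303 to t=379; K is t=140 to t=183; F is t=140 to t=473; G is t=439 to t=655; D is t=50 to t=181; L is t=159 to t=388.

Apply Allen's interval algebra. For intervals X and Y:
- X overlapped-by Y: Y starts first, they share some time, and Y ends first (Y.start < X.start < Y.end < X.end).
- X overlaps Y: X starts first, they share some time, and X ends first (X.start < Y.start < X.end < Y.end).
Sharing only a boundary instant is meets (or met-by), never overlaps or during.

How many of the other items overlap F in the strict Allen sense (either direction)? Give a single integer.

4

Target F = [t=140, t=473].
D [t=50, t=181] → overlaps → counts.
E [t=349, t=686] → overlapped-by → counts.
G [t=439, t=655] → overlapped-by → counts.
K [t=140, t=183] → starts → no.
L [t=159, t=388] → during → no.
P [t=303, t=379] → during → no.
U [t=118, t=160] → overlaps → counts.
W [t=153, t=159] → during → no.
Total: 4.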